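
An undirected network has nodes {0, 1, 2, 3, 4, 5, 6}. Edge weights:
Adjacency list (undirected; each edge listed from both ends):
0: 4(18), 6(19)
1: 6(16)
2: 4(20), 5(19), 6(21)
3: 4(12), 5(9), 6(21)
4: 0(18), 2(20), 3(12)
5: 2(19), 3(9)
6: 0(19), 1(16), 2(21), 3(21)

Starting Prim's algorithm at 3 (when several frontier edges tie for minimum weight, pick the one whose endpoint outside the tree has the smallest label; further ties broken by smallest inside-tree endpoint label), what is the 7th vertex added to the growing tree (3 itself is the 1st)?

1

Prim's algorithm from 3:
Step 1: frontier [3-5 9, 3-4 12, 3-6 21] → take 3-5 (9); add 5.
Step 2: frontier [3-4 12, 3-6 21, 2-5 19] → take 3-4 (12); add 4.
Step 3: frontier [3-6 21, 0-4 18, 2-4 20, 2-5 19] → take 0-4 (18); add 0.
Step 4: frontier [0-6 19, 3-6 21, 2-4 20, 2-5 19] → take 2-5 (19); add 2.
Step 5: frontier [0-6 19, 2-6 21, 3-6 21] → take 0-6 (19); add 6.
Step 6: frontier [1-6 16] → take 1-6 (16); add 1.
Vertex order: 3, 5, 4, 0, 2, 6, 1. The 7th vertex is 1.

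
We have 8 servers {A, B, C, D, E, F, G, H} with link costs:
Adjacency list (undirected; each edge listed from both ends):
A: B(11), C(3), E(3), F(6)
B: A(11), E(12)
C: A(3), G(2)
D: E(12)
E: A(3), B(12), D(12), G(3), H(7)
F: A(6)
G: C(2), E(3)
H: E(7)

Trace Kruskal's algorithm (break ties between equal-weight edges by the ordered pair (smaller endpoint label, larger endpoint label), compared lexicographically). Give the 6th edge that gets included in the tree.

A-B

Kruskal: consider edges lightest-first.
C–G (2): add — endpoints in different components.
A–C (3): add — endpoints in different components.
A–E (3): add — endpoints in different components.
E–G (3): skip — E and G already connected.
A–F (6): add — endpoints in different components.
E–H (7): add — endpoints in different components.
A–B (11): add — endpoints in different components.
B–E (12): skip — B and E already connected.
D–E (12): add — endpoints in different components.
The 6th edge added is A–B.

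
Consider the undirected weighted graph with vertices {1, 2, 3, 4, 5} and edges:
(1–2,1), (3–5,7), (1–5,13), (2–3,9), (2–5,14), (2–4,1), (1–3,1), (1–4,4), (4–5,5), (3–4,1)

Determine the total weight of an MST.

Grow the tree from 3 using Prim:
Step 1: cheapest edge leaving the tree is 1–3 (1); add 1.
Step 2: cheapest edge leaving the tree is 1–2 (1); add 2.
Step 3: cheapest edge leaving the tree is 2–4 (1); add 4.
Step 4: cheapest edge leaving the tree is 4–5 (5); add 5.
MST edges: 1–3, 1–2, 2–4, 4–5; total weight 1+1+1+5 = 8.

8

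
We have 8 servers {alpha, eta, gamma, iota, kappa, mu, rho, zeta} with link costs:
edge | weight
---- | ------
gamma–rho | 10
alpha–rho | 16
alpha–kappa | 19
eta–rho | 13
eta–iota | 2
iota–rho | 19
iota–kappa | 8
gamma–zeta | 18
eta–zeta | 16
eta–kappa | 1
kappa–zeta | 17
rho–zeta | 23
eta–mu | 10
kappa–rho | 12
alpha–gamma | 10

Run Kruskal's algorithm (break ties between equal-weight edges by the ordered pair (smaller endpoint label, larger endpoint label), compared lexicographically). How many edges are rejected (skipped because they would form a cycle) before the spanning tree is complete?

Sort edges by weight, then run Kruskal:
eta–kappa (1): add — endpoints in different components.
eta–iota (2): add — endpoints in different components.
iota–kappa (8): skip — iota and kappa already connected.
alpha–gamma (10): add — endpoints in different components.
eta–mu (10): add — endpoints in different components.
gamma–rho (10): add — endpoints in different components.
kappa–rho (12): add — endpoints in different components.
eta–rho (13): skip — rho and eta already connected.
alpha–rho (16): skip — rho and alpha already connected.
eta–zeta (16): add — endpoints in different components.
Edges rejected before the tree was complete: 3.

3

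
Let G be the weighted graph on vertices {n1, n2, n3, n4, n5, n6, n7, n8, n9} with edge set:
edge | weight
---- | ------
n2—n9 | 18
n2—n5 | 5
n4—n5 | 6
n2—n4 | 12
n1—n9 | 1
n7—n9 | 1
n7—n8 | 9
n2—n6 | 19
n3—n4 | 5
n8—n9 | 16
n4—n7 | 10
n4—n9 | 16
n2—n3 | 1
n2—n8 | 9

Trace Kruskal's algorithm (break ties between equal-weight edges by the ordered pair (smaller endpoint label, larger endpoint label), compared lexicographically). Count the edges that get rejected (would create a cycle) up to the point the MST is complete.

Sort edges by weight, then run Kruskal:
n1—n9 (1): add — endpoints in different components.
n2—n3 (1): add — endpoints in different components.
n7—n9 (1): add — endpoints in different components.
n2—n5 (5): add — endpoints in different components.
n3—n4 (5): add — endpoints in different components.
n4—n5 (6): skip — n5 and n4 already connected.
n2—n8 (9): add — endpoints in different components.
n7—n8 (9): add — endpoints in different components.
n4—n7 (10): skip — n4 and n7 already connected.
n2—n4 (12): skip — n4 and n2 already connected.
n4—n9 (16): skip — n9 and n4 already connected.
n8—n9 (16): skip — n9 and n8 already connected.
n2—n9 (18): skip — n9 and n2 already connected.
n2—n6 (19): add — endpoints in different components.
Edges rejected before the tree was complete: 6.

6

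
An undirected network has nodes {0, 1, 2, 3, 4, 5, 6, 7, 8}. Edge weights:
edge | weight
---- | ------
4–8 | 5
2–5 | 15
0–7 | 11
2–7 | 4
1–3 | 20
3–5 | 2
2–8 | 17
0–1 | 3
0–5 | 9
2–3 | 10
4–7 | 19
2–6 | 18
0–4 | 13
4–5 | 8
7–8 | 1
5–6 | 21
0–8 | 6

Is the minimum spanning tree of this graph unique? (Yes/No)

Yes

Kruskal: consider edges lightest-first.
7–8 (1): add — endpoints in different components.
3–5 (2): add — endpoints in different components.
0–1 (3): add — endpoints in different components.
2–7 (4): add — endpoints in different components.
4–8 (5): add — endpoints in different components.
0–8 (6): add — endpoints in different components.
4–5 (8): add — endpoints in different components.
0–5 (9): skip — 0 and 5 already connected.
2–3 (10): skip — 2 and 3 already connected.
0–7 (11): skip — 0 and 7 already connected.
0–4 (13): skip — 0 and 4 already connected.
2–5 (15): skip — 2 and 5 already connected.
2–8 (17): skip — 2 and 8 already connected.
2–6 (18): add — endpoints in different components.
Every non-tree edge has weight strictly greater than the heaviest edge on the tree path between its endpoints, so the MST is unique.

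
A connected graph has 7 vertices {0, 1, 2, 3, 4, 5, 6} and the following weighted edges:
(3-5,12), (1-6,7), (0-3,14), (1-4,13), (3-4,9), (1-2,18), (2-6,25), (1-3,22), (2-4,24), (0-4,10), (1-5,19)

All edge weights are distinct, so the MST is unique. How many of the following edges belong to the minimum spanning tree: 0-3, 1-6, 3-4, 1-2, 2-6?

3

Sort edges by weight, then run Kruskal:
1-6 (7): add — endpoints in different components.
3-4 (9): add — endpoints in different components.
0-4 (10): add — endpoints in different components.
3-5 (12): add — endpoints in different components.
1-4 (13): add — endpoints in different components.
0-3 (14): skip — 0 and 3 already connected.
1-2 (18): add — endpoints in different components.
MST edge set: {1-6, 3-4, 0-4, 3-5, 1-4, 1-2}.
Of the listed edges, {1-6, 3-4, 1-2} are in the MST → 3.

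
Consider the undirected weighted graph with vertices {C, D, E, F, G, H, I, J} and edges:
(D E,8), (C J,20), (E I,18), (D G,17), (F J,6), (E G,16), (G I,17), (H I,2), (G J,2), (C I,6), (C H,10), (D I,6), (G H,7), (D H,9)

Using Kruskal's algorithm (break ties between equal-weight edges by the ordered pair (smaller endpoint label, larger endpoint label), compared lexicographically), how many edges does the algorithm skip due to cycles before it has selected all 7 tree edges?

0

Kruskal: consider edges lightest-first.
G J (2): add — endpoints in different components.
H I (2): add — endpoints in different components.
C I (6): add — endpoints in different components.
D I (6): add — endpoints in different components.
F J (6): add — endpoints in different components.
G H (7): add — endpoints in different components.
D E (8): add — endpoints in different components.
Edges rejected before the tree was complete: 0.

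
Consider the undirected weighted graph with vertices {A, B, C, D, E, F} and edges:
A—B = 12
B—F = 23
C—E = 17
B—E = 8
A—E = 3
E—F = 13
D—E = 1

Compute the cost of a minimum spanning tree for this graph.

Prim's algorithm from D:
Step 1: cheapest edge leaving the tree is D—E (1); add E.
Step 2: cheapest edge leaving the tree is A—E (3); add A.
Step 3: cheapest edge leaving the tree is B—E (8); add B.
Step 4: cheapest edge leaving the tree is E—F (13); add F.
Step 5: cheapest edge leaving the tree is C—E (17); add C.
MST edges: D—E, A—E, B—E, E—F, C—E; total weight 1+3+8+13+17 = 42.

42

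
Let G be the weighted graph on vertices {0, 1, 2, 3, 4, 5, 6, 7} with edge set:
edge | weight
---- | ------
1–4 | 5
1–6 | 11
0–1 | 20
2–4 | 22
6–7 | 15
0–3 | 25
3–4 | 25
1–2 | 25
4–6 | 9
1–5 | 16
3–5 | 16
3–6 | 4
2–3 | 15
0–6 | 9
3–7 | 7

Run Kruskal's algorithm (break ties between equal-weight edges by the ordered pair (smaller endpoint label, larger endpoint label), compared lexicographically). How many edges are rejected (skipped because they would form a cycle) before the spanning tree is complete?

2

Kruskal's algorithm — process edges by increasing weight (ties by edge label):
3–6 (4): add — endpoints in different components.
1–4 (5): add — endpoints in different components.
3–7 (7): add — endpoints in different components.
0–6 (9): add — endpoints in different components.
4–6 (9): add — endpoints in different components.
1–6 (11): skip — 1 and 6 already connected.
2–3 (15): add — endpoints in different components.
6–7 (15): skip — 6 and 7 already connected.
1–5 (16): add — endpoints in different components.
Edges rejected before the tree was complete: 2.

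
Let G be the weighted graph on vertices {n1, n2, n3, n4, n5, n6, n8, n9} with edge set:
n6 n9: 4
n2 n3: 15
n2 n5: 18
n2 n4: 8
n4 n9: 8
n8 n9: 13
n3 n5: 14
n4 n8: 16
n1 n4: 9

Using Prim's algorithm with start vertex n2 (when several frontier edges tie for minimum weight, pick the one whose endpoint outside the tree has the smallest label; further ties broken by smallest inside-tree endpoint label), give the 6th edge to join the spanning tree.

n2-n3

Prim, starting at n2.
Step 1: cheapest edge leaving the tree is n2 n4 (8); add n4.
Step 2: cheapest edge leaving the tree is n4 n9 (8); add n9.
Step 3: cheapest edge leaving the tree is n6 n9 (4); add n6.
Step 4: cheapest edge leaving the tree is n1 n4 (9); add n1.
Step 5: cheapest edge leaving the tree is n8 n9 (13); add n8.
Step 6: cheapest edge leaving the tree is n2 n3 (15); add n3.
Step 7: cheapest edge leaving the tree is n3 n5 (14); add n5.
The 6th edge added is n2 n3.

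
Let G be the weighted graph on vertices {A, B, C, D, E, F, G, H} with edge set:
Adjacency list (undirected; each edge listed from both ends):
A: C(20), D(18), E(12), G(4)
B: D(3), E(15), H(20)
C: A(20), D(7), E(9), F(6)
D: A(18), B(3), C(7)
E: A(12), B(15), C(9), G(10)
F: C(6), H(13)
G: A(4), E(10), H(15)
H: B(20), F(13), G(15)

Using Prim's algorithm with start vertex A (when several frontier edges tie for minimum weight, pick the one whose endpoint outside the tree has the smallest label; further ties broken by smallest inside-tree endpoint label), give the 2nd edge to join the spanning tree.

E-G

Grow the tree from A using Prim:
Step 1: cheapest edge leaving the tree is A–G (4); add G.
Step 2: cheapest edge leaving the tree is E–G (10); add E.
Step 3: cheapest edge leaving the tree is C–E (9); add C.
Step 4: cheapest edge leaving the tree is C–F (6); add F.
Step 5: cheapest edge leaving the tree is C–D (7); add D.
Step 6: cheapest edge leaving the tree is B–D (3); add B.
Step 7: cheapest edge leaving the tree is F–H (13); add H.
The 2nd edge added is E–G.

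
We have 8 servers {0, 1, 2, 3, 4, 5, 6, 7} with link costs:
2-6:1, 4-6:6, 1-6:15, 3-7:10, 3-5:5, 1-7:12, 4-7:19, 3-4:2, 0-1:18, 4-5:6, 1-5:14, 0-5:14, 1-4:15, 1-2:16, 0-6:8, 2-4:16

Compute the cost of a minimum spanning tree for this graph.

44

Prim, starting at 0.
Step 1: cheapest edge leaving the tree is 0-6 (8); add 6.
Step 2: cheapest edge leaving the tree is 2-6 (1); add 2.
Step 3: cheapest edge leaving the tree is 4-6 (6); add 4.
Step 4: cheapest edge leaving the tree is 3-4 (2); add 3.
Step 5: cheapest edge leaving the tree is 3-5 (5); add 5.
Step 6: cheapest edge leaving the tree is 3-7 (10); add 7.
Step 7: cheapest edge leaving the tree is 1-7 (12); add 1.
MST edges: 0-6, 2-6, 4-6, 3-4, 3-5, 3-7, 1-7; total weight 8+1+6+2+5+10+12 = 44.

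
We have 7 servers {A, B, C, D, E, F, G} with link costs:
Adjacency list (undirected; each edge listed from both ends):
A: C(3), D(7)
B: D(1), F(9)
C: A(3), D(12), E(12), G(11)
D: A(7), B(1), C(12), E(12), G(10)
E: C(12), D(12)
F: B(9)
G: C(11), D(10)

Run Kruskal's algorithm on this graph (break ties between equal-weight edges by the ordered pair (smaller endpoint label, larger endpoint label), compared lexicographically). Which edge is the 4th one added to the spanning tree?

B-F

Kruskal's algorithm — process edges by increasing weight (ties by edge label):
B—D (1): add — endpoints in different components.
A—C (3): add — endpoints in different components.
A—D (7): add — endpoints in different components.
B—F (9): add — endpoints in different components.
D—G (10): add — endpoints in different components.
C—G (11): skip — C and G already connected.
C—D (12): skip — C and D already connected.
C—E (12): add — endpoints in different components.
The 4th edge added is B—F.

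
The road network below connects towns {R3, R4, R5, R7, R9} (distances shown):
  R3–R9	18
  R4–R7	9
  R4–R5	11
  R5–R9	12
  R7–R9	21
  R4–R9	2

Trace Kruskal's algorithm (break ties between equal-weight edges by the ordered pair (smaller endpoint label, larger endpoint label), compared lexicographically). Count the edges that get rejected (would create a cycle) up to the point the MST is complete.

Kruskal's algorithm — process edges by increasing weight (ties by edge label):
R4–R9 (2): add — endpoints in different components.
R4–R7 (9): add — endpoints in different components.
R4–R5 (11): add — endpoints in different components.
R5–R9 (12): skip — R5 and R9 already connected.
R3–R9 (18): add — endpoints in different components.
Edges rejected before the tree was complete: 1.

1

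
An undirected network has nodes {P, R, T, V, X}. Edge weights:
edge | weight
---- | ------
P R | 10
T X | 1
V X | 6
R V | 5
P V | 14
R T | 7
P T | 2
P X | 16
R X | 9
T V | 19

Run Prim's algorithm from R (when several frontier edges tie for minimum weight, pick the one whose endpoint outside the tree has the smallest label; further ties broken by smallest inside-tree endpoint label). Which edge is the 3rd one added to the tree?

T-X

Grow the tree from R using Prim:
Step 1: cheapest edge leaving the tree is R V (5); add V.
Step 2: cheapest edge leaving the tree is V X (6); add X.
Step 3: cheapest edge leaving the tree is T X (1); add T.
Step 4: cheapest edge leaving the tree is P T (2); add P.
The 3rd edge added is T X.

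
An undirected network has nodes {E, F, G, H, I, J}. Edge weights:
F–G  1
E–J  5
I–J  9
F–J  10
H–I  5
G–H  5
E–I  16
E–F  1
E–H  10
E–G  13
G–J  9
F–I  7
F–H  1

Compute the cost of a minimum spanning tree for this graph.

Sort edges by weight, then run Kruskal:
E–F (1): add. Components now {E,F} {G} {H} {I} {J}
F–G (1): add. Components now {E,F,G} {H} {I} {J}
F–H (1): add. Components now {E,F,G,H} {I} {J}
E–J (5): add. Components now {E,F,G,H,J} {I}
G–H (5): skip — G and H already connected.
H–I (5): add. Components now {E,F,G,H,I,J}
MST edges: E–F, F–G, F–H, E–J, H–I; total weight 1+1+1+5+5 = 13.

13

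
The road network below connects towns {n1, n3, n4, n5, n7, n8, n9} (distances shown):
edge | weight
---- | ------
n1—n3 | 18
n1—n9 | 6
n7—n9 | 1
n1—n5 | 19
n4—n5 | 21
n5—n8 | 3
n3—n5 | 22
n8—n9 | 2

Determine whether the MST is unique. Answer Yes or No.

Kruskal's algorithm — process edges by increasing weight (ties by edge label):
n7—n9 (1): add. Components now {n7,n9} {n5} {n4} {n1} {n8} {n3}
n8—n9 (2): add. Components now {n7,n8,n9} {n5} {n4} {n1} {n3}
n5—n8 (3): add. Components now {n5,n7,n8,n9} {n4} {n1} {n3}
n1—n9 (6): add. Components now {n1,n5,n7,n8,n9} {n4} {n3}
n1—n3 (18): add. Components now {n1,n3,n5,n7,n8,n9} {n4}
n1—n5 (19): skip — n5 and n1 already connected.
n4—n5 (21): add. Components now {n1,n3,n4,n5,n7,n8,n9}
Every non-tree edge has weight strictly greater than the heaviest edge on the tree path between its endpoints, so the MST is unique.

Yes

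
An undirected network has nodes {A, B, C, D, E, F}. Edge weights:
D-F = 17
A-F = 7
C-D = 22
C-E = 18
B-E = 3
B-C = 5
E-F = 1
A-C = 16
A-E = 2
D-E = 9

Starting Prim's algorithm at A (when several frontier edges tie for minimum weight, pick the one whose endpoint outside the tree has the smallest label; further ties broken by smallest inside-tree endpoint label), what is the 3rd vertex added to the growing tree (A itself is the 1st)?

Prim's algorithm from A:
Step 1: cheapest edge leaving the tree is A-E (2); add E.
Step 2: cheapest edge leaving the tree is E-F (1); add F.
Step 3: cheapest edge leaving the tree is B-E (3); add B.
Step 4: cheapest edge leaving the tree is B-C (5); add C.
Step 5: cheapest edge leaving the tree is D-E (9); add D.
Vertex order: A, E, F, B, C, D. The 3rd vertex is F.

F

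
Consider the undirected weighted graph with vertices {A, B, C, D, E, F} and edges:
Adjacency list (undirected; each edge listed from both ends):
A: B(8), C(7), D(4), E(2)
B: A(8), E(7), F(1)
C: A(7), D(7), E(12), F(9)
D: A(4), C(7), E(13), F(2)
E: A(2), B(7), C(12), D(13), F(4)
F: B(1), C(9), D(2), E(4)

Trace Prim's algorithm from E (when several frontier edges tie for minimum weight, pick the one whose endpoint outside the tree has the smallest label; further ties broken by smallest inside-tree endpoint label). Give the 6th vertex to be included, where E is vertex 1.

C

Grow the tree from E using Prim:
Step 1: cheapest edge leaving the tree is A–E (2); add A.
Step 2: cheapest edge leaving the tree is A–D (4); add D.
Step 3: cheapest edge leaving the tree is D–F (2); add F.
Step 4: cheapest edge leaving the tree is B–F (1); add B.
Step 5: cheapest edge leaving the tree is A–C (7); add C.
Vertex order: E, A, D, F, B, C. The 6th vertex is C.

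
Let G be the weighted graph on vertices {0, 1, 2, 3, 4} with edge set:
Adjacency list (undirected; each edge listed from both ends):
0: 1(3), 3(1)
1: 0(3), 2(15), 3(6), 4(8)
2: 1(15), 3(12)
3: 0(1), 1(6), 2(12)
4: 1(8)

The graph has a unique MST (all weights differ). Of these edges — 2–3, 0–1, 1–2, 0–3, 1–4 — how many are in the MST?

4

Kruskal: consider edges lightest-first.
0–3 (1): add. Components now {0,3} {1} {2} {4}
0–1 (3): add. Components now {0,1,3} {2} {4}
1–3 (6): skip — 1 and 3 already connected.
1–4 (8): add. Components now {0,1,3,4} {2}
2–3 (12): add. Components now {0,1,2,3,4}
MST edge set: {0–3, 0–1, 1–4, 2–3}.
Of the listed edges, {2–3, 0–1, 0–3, 1–4} are in the MST → 4.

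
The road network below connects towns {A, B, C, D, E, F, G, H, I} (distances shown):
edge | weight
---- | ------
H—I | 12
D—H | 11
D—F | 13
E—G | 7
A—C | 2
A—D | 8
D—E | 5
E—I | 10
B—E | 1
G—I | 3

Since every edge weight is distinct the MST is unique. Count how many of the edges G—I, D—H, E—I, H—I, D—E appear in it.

3

Sort edges by weight, then run Kruskal:
B—E (1): add — endpoints in different components.
A—C (2): add — endpoints in different components.
G—I (3): add — endpoints in different components.
D—E (5): add — endpoints in different components.
E—G (7): add — endpoints in different components.
A—D (8): add — endpoints in different components.
E—I (10): skip — E and I already connected.
D—H (11): add — endpoints in different components.
H—I (12): skip — H and I already connected.
D—F (13): add — endpoints in different components.
MST edge set: {B—E, A—C, G—I, D—E, E—G, A—D, D—H, D—F}.
Of the listed edges, {G—I, D—H, D—E} are in the MST → 3.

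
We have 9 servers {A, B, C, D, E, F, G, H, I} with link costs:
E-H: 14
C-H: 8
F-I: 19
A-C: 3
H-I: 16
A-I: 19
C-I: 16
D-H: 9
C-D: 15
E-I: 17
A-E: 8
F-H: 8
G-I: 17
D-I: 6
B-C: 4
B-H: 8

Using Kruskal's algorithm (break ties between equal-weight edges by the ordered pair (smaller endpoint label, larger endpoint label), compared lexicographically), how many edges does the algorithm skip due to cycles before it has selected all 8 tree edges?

6

Sort edges by weight, then run Kruskal:
A-C (3): add — endpoints in different components.
B-C (4): add — endpoints in different components.
D-I (6): add — endpoints in different components.
A-E (8): add — endpoints in different components.
B-H (8): add — endpoints in different components.
C-H (8): skip — C and H already connected.
F-H (8): add — endpoints in different components.
D-H (9): add — endpoints in different components.
E-H (14): skip — E and H already connected.
C-D (15): skip — C and D already connected.
C-I (16): skip — C and I already connected.
H-I (16): skip — H and I already connected.
E-I (17): skip — E and I already connected.
G-I (17): add — endpoints in different components.
Edges rejected before the tree was complete: 6.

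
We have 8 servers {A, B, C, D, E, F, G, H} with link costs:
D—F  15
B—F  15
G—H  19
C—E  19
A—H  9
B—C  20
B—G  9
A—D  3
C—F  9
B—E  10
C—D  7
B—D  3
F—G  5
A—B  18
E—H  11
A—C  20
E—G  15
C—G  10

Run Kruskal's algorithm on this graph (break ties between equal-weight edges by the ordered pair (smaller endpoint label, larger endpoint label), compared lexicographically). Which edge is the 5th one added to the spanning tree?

Kruskal's algorithm — process edges by increasing weight (ties by edge label):
A—D (3): add — endpoints in different components.
B—D (3): add — endpoints in different components.
F—G (5): add — endpoints in different components.
C—D (7): add — endpoints in different components.
A—H (9): add — endpoints in different components.
B—G (9): add — endpoints in different components.
C—F (9): skip — C and F already connected.
B—E (10): add — endpoints in different components.
The 5th edge added is A—H.

A-H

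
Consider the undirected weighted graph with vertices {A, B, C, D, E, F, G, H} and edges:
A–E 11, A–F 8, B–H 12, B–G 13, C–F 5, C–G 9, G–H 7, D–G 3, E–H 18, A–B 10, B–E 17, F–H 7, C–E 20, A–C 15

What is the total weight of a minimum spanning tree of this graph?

51

Prim, starting at D.
Step 1: frontier [D–G 3] → take D–G (3); add G.
Step 2: frontier [G–H 7, C–G 9, B–G 13] → take G–H (7); add H.
Step 3: frontier [C–G 9, B–G 13, F–H 7, B–H 12, E–H 18] → take F–H (7); add F.
Step 4: frontier [C–F 5, A–F 8, C–G 9, B–G 13, B–H 12, E–H 18] → take C–F (5); add C.
Step 5: frontier [A–C 15, C–E 20, A–F 8, B–G 13, B–H 12, E–H 18] → take A–F (8); add A.
Step 6: frontier [A–B 10, A–E 11, C–E 20, B–G 13, B–H 12, E–H 18] → take A–B (10); add B.
Step 7: frontier [A–E 11, B–E 17, C–E 20, E–H 18] → take A–E (11); add E.
MST edges: D–G, G–H, F–H, C–F, A–F, A–B, A–E; total weight 3+7+7+5+8+10+11 = 51.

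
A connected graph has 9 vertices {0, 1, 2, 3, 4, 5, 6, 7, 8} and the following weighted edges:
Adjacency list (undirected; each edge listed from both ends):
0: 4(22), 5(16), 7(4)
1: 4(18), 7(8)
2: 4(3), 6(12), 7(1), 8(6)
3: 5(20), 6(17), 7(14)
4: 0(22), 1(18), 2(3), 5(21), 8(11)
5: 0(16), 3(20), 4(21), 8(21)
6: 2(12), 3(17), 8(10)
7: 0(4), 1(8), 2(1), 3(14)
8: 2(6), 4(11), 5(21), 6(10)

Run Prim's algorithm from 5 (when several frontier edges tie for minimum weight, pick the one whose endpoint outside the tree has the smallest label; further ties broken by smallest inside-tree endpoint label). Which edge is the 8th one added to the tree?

Prim's algorithm from 5:
Step 1: cheapest edge leaving the tree is 0-5 (16); add 0.
Step 2: cheapest edge leaving the tree is 0-7 (4); add 7.
Step 3: cheapest edge leaving the tree is 2-7 (1); add 2.
Step 4: cheapest edge leaving the tree is 2-4 (3); add 4.
Step 5: cheapest edge leaving the tree is 2-8 (6); add 8.
Step 6: cheapest edge leaving the tree is 1-7 (8); add 1.
Step 7: cheapest edge leaving the tree is 6-8 (10); add 6.
Step 8: cheapest edge leaving the tree is 3-7 (14); add 3.
The 8th edge added is 3-7.

3-7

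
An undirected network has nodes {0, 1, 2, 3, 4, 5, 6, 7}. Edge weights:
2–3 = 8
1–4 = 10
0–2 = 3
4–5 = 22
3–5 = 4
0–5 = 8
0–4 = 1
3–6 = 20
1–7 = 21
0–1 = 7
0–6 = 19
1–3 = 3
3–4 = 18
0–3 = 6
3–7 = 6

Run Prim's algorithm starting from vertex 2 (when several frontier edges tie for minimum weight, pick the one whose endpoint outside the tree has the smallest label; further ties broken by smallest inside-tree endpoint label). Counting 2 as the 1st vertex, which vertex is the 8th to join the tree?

Prim, starting at 2.
Step 1: cheapest edge leaving the tree is 0–2 (3); add 0.
Step 2: cheapest edge leaving the tree is 0–4 (1); add 4.
Step 3: cheapest edge leaving the tree is 0–3 (6); add 3.
Step 4: cheapest edge leaving the tree is 1–3 (3); add 1.
Step 5: cheapest edge leaving the tree is 3–5 (4); add 5.
Step 6: cheapest edge leaving the tree is 3–7 (6); add 7.
Step 7: cheapest edge leaving the tree is 0–6 (19); add 6.
Vertex order: 2, 0, 4, 3, 1, 5, 7, 6. The 8th vertex is 6.

6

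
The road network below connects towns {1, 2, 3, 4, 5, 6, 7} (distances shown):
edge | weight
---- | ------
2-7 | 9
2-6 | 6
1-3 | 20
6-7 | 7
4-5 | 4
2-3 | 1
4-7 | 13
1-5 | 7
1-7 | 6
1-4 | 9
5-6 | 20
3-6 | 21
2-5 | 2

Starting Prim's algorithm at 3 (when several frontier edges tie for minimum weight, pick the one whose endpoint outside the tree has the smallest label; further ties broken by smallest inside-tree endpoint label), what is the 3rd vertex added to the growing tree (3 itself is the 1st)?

5

Prim's algorithm from 3:
Step 1: cheapest edge leaving the tree is 2-3 (1); add 2.
Step 2: cheapest edge leaving the tree is 2-5 (2); add 5.
Step 3: cheapest edge leaving the tree is 4-5 (4); add 4.
Step 4: cheapest edge leaving the tree is 2-6 (6); add 6.
Step 5: cheapest edge leaving the tree is 1-5 (7); add 1.
Step 6: cheapest edge leaving the tree is 1-7 (6); add 7.
Vertex order: 3, 2, 5, 4, 6, 1, 7. The 3rd vertex is 5.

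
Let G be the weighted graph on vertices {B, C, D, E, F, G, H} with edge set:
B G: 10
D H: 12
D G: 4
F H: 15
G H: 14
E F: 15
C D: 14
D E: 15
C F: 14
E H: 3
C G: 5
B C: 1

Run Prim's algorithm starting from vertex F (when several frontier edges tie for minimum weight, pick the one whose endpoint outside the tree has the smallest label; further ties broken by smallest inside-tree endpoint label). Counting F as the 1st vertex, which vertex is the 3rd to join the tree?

Prim, starting at F.
Step 1: cheapest edge leaving the tree is C F (14); add C.
Step 2: cheapest edge leaving the tree is B C (1); add B.
Step 3: cheapest edge leaving the tree is C G (5); add G.
Step 4: cheapest edge leaving the tree is D G (4); add D.
Step 5: cheapest edge leaving the tree is D H (12); add H.
Step 6: cheapest edge leaving the tree is E H (3); add E.
Vertex order: F, C, B, G, D, H, E. The 3rd vertex is B.

B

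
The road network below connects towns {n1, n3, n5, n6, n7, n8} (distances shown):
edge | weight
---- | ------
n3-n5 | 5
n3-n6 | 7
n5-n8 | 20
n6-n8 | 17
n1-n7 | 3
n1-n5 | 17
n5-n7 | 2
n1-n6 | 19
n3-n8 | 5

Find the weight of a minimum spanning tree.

22

Sort edges by weight, then run Kruskal:
n5-n7 (2): add. Components now {n5,n7} {n8} {n1} {n3} {n6}
n1-n7 (3): add. Components now {n1,n5,n7} {n8} {n3} {n6}
n3-n5 (5): add. Components now {n1,n3,n5,n7} {n8} {n6}
n3-n8 (5): add. Components now {n1,n3,n5,n7,n8} {n6}
n3-n6 (7): add. Components now {n1,n3,n5,n6,n7,n8}
MST edges: n5-n7, n1-n7, n3-n5, n3-n8, n3-n6; total weight 2+3+5+5+7 = 22.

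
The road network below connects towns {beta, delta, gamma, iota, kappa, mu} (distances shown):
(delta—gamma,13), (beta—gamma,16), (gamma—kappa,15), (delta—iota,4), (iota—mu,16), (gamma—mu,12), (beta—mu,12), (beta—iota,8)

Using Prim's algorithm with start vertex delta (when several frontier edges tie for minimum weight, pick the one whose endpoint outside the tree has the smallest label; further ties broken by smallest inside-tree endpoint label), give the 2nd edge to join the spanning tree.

Grow the tree from delta using Prim:
Step 1: frontier [delta—iota 4, delta—gamma 13] → take delta—iota (4); add iota.
Step 2: frontier [delta—gamma 13, beta—iota 8, iota—mu 16] → take beta—iota (8); add beta.
Step 3: frontier [beta—mu 12, beta—gamma 16, delta—gamma 13, iota—mu 16] → take beta—mu (12); add mu.
Step 4: frontier [beta—gamma 16, delta—gamma 13, gamma—mu 12] → take gamma—mu (12); add gamma.
Step 5: frontier [gamma—kappa 15] → take gamma—kappa (15); add kappa.
The 2nd edge added is beta—iota.

beta-iota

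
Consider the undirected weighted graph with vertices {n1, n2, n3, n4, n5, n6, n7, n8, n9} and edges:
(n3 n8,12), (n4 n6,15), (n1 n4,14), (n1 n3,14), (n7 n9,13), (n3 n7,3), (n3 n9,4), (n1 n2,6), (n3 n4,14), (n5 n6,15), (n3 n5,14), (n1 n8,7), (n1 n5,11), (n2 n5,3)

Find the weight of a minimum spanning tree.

64

Grow the tree from n9 using Prim:
Step 1: frontier [n3 n9 4, n7 n9 13] → take n3 n9 (4); add n3.
Step 2: frontier [n3 n7 3, n3 n8 12, n1 n3 14, n3 n4 14, n3 n5 14, n7 n9 13] → take n3 n7 (3); add n7.
Step 3: frontier [n3 n8 12, n1 n3 14, n3 n4 14, n3 n5 14] → take n3 n8 (12); add n8.
Step 4: frontier [n1 n3 14, n3 n4 14, n3 n5 14, n1 n8 7] → take n1 n8 (7); add n1.
Step 5: frontier [n1 n2 6, n1 n5 11, n1 n4 14, n3 n4 14, n3 n5 14] → take n1 n2 (6); add n2.
Step 6: frontier [n1 n5 11, n1 n4 14, n2 n5 3, n3 n4 14, n3 n5 14] → take n2 n5 (3); add n5.
Step 7: frontier [n1 n4 14, n3 n4 14, n5 n6 15] → take n1 n4 (14); add n4.
Step 8: frontier [n4 n6 15, n5 n6 15] → take n4 n6 (15); add n6.
MST edges: n3 n9, n3 n7, n3 n8, n1 n8, n1 n2, n2 n5, n1 n4, n4 n6; total weight 4+3+12+7+6+3+14+15 = 64.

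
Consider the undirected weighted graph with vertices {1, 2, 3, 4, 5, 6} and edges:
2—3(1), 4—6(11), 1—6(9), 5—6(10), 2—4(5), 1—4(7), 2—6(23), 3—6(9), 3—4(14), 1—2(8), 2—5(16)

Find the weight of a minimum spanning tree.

32

Prim, starting at 3.
Step 1: cheapest edge leaving the tree is 2—3 (1); add 2.
Step 2: cheapest edge leaving the tree is 2—4 (5); add 4.
Step 3: cheapest edge leaving the tree is 1—4 (7); add 1.
Step 4: cheapest edge leaving the tree is 1—6 (9); add 6.
Step 5: cheapest edge leaving the tree is 5—6 (10); add 5.
MST edges: 2—3, 2—4, 1—4, 1—6, 5—6; total weight 1+5+7+9+10 = 32.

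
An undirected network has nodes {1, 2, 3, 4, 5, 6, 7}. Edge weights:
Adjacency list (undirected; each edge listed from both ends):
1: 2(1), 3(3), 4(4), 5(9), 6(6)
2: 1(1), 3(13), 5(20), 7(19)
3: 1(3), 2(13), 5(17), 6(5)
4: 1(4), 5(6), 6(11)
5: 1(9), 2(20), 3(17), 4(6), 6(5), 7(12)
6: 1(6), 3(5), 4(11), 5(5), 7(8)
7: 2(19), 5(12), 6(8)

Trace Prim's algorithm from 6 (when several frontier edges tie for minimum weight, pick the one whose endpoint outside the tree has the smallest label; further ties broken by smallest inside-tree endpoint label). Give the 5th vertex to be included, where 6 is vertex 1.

Grow the tree from 6 using Prim:
Step 1: cheapest edge leaving the tree is 3–6 (5); add 3.
Step 2: cheapest edge leaving the tree is 1–3 (3); add 1.
Step 3: cheapest edge leaving the tree is 1–2 (1); add 2.
Step 4: cheapest edge leaving the tree is 1–4 (4); add 4.
Step 5: cheapest edge leaving the tree is 5–6 (5); add 5.
Step 6: cheapest edge leaving the tree is 6–7 (8); add 7.
Vertex order: 6, 3, 1, 2, 4, 5, 7. The 5th vertex is 4.

4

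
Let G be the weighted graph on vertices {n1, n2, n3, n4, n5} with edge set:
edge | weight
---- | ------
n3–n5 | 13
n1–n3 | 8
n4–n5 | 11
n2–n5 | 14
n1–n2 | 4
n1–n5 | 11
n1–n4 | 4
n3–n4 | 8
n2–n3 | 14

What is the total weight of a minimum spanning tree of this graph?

27

Sort edges by weight, then run Kruskal:
n1–n2 (4): add. Components now {n4} {n1,n2} {n3} {n5}
n1–n4 (4): add. Components now {n1,n2,n4} {n3} {n5}
n1–n3 (8): add. Components now {n1,n2,n3,n4} {n5}
n3–n4 (8): skip — n4 and n3 already connected.
n1–n5 (11): add. Components now {n1,n2,n3,n4,n5}
MST edges: n1–n2, n1–n4, n1–n3, n1–n5; total weight 4+4+8+11 = 27.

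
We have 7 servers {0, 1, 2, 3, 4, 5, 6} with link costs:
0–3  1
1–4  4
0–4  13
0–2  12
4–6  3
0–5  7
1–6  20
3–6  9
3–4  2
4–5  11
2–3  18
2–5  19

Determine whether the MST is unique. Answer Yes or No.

Kruskal's algorithm — process edges by increasing weight (ties by edge label):
0–3 (1): add. Components now {0,3} {1} {2} {4} {5} {6}
3–4 (2): add. Components now {0,3,4} {1} {2} {5} {6}
4–6 (3): add. Components now {0,3,4,6} {1} {2} {5}
1–4 (4): add. Components now {0,1,3,4,6} {2} {5}
0–5 (7): add. Components now {0,1,3,4,5,6} {2}
3–6 (9): skip — 3 and 6 already connected.
4–5 (11): skip — 4 and 5 already connected.
0–2 (12): add. Components now {0,1,2,3,4,5,6}
Every non-tree edge has weight strictly greater than the heaviest edge on the tree path between its endpoints, so the MST is unique.

Yes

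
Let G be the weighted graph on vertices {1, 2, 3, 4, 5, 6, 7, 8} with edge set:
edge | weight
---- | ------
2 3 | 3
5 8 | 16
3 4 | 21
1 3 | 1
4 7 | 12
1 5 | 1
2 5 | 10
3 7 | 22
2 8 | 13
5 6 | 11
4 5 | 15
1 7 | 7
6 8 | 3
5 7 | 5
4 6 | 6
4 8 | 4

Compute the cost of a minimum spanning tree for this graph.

Kruskal's algorithm — process edges by increasing weight (ties by edge label):
1 3 (1): add — endpoints in different components.
1 5 (1): add — endpoints in different components.
2 3 (3): add — endpoints in different components.
6 8 (3): add — endpoints in different components.
4 8 (4): add — endpoints in different components.
5 7 (5): add — endpoints in different components.
4 6 (6): skip — 4 and 6 already connected.
1 7 (7): skip — 1 and 7 already connected.
2 5 (10): skip — 2 and 5 already connected.
5 6 (11): add — endpoints in different components.
MST edges: 1 3, 1 5, 2 3, 6 8, 4 8, 5 7, 5 6; total weight 1+1+3+3+4+5+11 = 28.

28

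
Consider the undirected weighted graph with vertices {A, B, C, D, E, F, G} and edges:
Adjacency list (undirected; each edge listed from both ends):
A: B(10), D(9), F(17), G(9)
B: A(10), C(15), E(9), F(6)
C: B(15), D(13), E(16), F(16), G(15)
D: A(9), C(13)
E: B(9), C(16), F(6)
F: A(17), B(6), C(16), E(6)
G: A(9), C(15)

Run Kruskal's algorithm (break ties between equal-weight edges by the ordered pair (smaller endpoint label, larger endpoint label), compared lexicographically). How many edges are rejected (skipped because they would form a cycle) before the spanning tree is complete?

Kruskal's algorithm — process edges by increasing weight (ties by edge label):
B-F (6): add — endpoints in different components.
E-F (6): add — endpoints in different components.
A-D (9): add — endpoints in different components.
A-G (9): add — endpoints in different components.
B-E (9): skip — B and E already connected.
A-B (10): add — endpoints in different components.
C-D (13): add — endpoints in different components.
Edges rejected before the tree was complete: 1.

1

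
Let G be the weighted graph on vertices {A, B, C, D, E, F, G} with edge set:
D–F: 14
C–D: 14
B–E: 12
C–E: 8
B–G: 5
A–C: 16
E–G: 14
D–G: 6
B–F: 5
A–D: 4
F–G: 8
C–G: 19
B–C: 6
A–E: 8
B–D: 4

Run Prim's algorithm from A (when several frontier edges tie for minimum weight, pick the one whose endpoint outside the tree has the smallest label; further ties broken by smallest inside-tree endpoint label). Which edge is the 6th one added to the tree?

A-E

Prim, starting at A.
Step 1: cheapest edge leaving the tree is A–D (4); add D.
Step 2: cheapest edge leaving the tree is B–D (4); add B.
Step 3: cheapest edge leaving the tree is B–F (5); add F.
Step 4: cheapest edge leaving the tree is B–G (5); add G.
Step 5: cheapest edge leaving the tree is B–C (6); add C.
Step 6: cheapest edge leaving the tree is A–E (8); add E.
The 6th edge added is A–E.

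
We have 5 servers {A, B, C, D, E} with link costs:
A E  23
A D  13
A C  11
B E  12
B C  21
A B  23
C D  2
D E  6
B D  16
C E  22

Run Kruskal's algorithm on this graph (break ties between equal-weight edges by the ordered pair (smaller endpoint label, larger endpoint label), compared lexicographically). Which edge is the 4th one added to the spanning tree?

B-E

Kruskal's algorithm — process edges by increasing weight (ties by edge label):
C D (2): add. Components now {A} {B} {C,D} {E}
D E (6): add. Components now {A} {B} {C,D,E}
A C (11): add. Components now {A,C,D,E} {B}
B E (12): add. Components now {A,B,C,D,E}
The 4th edge added is B E.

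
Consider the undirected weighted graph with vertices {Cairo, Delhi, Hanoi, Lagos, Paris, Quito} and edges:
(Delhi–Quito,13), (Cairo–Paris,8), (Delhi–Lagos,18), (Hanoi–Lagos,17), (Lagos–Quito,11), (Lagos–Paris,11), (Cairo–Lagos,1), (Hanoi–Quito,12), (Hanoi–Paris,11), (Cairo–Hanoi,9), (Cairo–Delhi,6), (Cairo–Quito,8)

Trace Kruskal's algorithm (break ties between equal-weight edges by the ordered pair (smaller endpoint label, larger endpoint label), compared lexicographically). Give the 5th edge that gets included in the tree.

Sort edges by weight, then run Kruskal:
Cairo–Lagos (1): add. Components now {Hanoi} {Delhi} {Cairo,Lagos} {Quito} {Paris}
Cairo–Delhi (6): add. Components now {Hanoi} {Cairo,Delhi,Lagos} {Quito} {Paris}
Cairo–Paris (8): add. Components now {Hanoi} {Cairo,Delhi,Lagos,Paris} {Quito}
Cairo–Quito (8): add. Components now {Hanoi} {Cairo,Delhi,Lagos,Paris,Quito}
Cairo–Hanoi (9): add. Components now {Cairo,Delhi,Hanoi,Lagos,Paris,Quito}
The 5th edge added is Cairo–Hanoi.

Cairo-Hanoi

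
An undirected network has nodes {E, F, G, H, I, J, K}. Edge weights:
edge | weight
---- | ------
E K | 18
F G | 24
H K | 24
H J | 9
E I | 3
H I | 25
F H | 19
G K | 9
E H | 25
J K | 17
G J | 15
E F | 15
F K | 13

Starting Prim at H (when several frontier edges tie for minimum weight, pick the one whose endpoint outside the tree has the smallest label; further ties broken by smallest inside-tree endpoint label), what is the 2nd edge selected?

Prim, starting at H.
Step 1: cheapest edge leaving the tree is H J (9); add J.
Step 2: cheapest edge leaving the tree is G J (15); add G.
Step 3: cheapest edge leaving the tree is G K (9); add K.
Step 4: cheapest edge leaving the tree is F K (13); add F.
Step 5: cheapest edge leaving the tree is E F (15); add E.
Step 6: cheapest edge leaving the tree is E I (3); add I.
The 2nd edge added is G J.

G-J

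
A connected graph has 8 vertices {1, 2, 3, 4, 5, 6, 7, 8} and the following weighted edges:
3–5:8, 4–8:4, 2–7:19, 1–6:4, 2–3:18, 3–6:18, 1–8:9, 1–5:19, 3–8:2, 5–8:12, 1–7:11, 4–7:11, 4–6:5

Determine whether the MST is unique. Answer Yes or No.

No

Kruskal: consider edges lightest-first.
3–8 (2): add — endpoints in different components.
1–6 (4): add — endpoints in different components.
4–8 (4): add — endpoints in different components.
4–6 (5): add — endpoints in different components.
3–5 (8): add — endpoints in different components.
1–8 (9): skip — 1 and 8 already connected.
1–7 (11): add — endpoints in different components.
4–7 (11): skip — 4 and 7 already connected.
5–8 (12): skip — 5 and 8 already connected.
2–3 (18): add — endpoints in different components.
Non-tree edge 4–7 has weight 11, equal to the heaviest edge on its tree cycle — swapping gives another MST of the same weight. Not unique.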